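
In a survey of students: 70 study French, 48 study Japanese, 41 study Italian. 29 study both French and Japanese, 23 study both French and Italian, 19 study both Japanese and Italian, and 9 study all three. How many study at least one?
|A∪B∪C| = 70+48+41-29-23-19+9 = 97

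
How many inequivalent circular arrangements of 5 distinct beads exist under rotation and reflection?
(5-1)!/2 = 24/2 = 12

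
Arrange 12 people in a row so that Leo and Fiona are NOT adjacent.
Total - adjacent = 12! - (12-1)!×2 = 479001600 - 79833600 = 399168000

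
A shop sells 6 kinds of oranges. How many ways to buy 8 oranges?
C(8+6-1, 6-1) = C(13, 5) = 1287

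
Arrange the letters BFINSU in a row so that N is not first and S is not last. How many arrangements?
By inclusion-exclusion: 6! - 2×(6-1)! + (6-2)! = 720 - 240 + 24 = 504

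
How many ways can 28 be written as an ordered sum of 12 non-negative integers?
C(28+12-1, 12-1) = C(39, 11) = 1676056044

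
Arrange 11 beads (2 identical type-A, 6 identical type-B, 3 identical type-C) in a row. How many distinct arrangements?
11! / (2! × 6! × 3!) = 4620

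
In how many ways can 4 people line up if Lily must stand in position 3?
Fix one position: (4-1)! = 6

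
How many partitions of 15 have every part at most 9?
Let r_j(i) = number of partitions of i into parts ≤ j, for i = 0..15. r_1(i) = 1 for all i; r_j(i) = r_{j-1}(i) + r_j(i-j). Rows j = 2..9: ≤2: 1 1 2 2 3 3 4 4 5 5 6 6 7 7 8 8; ≤3: 1 1 2 3 4 5 7 8 10 12 14 16 19 21 24 27; ≤4: 1 1 2 3 5 6 9 11 15 18 23 27 34 39 47 54; ≤5: 1 1 2 3 5 7 10 13 18 23 30 37 47 57 70 84; ≤6: 1 1 2 3 5 7 11 14 20 26 35 44 58 71 90 110; ≤7: 1 1 2 3 5 7 11 15 21 28 38 49 65 82 105 131; ≤8: 1 1 2 3 5 7 11 15 22 29 40 52 70 89 116 146; ≤9: 1 1 2 3 5 7 11 15 22 30 41 54 73 94 123 157. r_9(15) = 157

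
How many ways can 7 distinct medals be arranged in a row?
7! = 5040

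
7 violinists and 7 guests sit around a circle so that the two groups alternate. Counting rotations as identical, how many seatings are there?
Fix one of the violinists: (7-1)! ways for the remaining violinists, × 7! ways for the guests = 720 × 5040 = 3628800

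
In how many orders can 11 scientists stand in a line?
11! = 39916800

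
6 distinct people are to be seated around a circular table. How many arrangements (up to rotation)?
Circular: fix one position, arrange the rest. (6-1)! = 120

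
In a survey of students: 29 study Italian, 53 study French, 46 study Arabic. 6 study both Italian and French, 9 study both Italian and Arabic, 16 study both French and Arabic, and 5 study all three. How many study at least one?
|A∪B∪C| = 29+53+46-6-9-16+5 = 102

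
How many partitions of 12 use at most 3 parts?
By conjugation, equals partitions of 12 into parts ≤ 3. Let r_j(i) = number of partitions of i into parts ≤ j, for i = 0..12. r_1(i) = 1 for all i; r_j(i) = r_{j-1}(i) + r_j(i-j). Rows j = 2..3: ≤2: 1 1 2 2 3 3 4 4 5 5 6 6 7; ≤3: 1 1 2 3 4 5 7 8 10 12 14 16 19. r_3(12) = 19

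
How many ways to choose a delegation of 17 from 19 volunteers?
C(19,17) = 19!/(17!×2!) = 171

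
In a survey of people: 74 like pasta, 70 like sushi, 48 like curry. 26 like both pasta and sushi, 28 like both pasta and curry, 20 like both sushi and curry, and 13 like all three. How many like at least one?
|A∪B∪C| = 74+70+48-26-28-20+13 = 131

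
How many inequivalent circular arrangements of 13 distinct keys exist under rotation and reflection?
(13-1)!/2 = 479001600/2 = 239500800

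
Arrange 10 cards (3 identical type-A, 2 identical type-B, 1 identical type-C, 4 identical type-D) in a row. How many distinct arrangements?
10! / (3! × 2! × 1! × 4!) = 12600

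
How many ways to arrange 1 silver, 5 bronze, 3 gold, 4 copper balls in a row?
13! / (1! × 5! × 3! × 4!) = 360360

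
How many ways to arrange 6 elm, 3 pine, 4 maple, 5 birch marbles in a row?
18! / (6! × 3! × 4! × 5!) = 514594080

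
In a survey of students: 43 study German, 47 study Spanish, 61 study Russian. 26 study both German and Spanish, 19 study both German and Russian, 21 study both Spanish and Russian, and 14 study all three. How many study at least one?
|A∪B∪C| = 43+47+61-26-19-21+14 = 99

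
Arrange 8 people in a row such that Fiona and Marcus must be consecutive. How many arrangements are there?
Treat the 2 as one block: (8-2+1)! × 2! = 5040 × 2 = 10080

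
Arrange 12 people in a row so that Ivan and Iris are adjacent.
Treat as block: (12-1)! × 2! = 39916800 × 2 = 79833600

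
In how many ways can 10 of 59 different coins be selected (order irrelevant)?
C(59,10) = 59!/(10!×49!) = 62828356305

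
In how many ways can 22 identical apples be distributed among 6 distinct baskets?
C(22+6-1, 6-1) = C(27, 5) = 80730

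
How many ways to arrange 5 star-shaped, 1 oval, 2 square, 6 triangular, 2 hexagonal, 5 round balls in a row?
21! / (5! × 1! × 2! × 6! × 2! × 5!) = 1231938227520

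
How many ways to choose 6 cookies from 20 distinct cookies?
C(20,6) = 20!/(6!×14!) = 38760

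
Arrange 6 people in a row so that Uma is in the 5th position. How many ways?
Fix one position: (6-1)! = 120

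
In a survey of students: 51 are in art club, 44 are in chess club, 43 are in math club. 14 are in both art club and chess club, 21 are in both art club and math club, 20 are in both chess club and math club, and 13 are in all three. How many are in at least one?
|A∪B∪C| = 51+44+43-14-21-20+13 = 96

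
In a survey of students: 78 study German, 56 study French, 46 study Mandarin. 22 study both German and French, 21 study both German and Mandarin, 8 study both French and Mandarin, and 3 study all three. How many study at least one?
|A∪B∪C| = 78+56+46-22-21-8+3 = 132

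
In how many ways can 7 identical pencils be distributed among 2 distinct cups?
C(7+2-1, 2-1) = C(8, 1) = 8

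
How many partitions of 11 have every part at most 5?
Let r_j(i) = number of partitions of i into parts ≤ j, for i = 0..11. r_1(i) = 1 for all i; r_j(i) = r_{j-1}(i) + r_j(i-j). Rows j = 2..5: ≤2: 1 1 2 2 3 3 4 4 5 5 6 6; ≤3: 1 1 2 3 4 5 7 8 10 12 14 16; ≤4: 1 1 2 3 5 6 9 11 15 18 23 27; ≤5: 1 1 2 3 5 7 10 13 18 23 30 37. r_5(11) = 37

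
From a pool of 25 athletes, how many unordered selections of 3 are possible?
C(25,3) = 25!/(3!×22!) = 2300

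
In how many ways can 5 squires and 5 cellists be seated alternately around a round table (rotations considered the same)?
Fix one of the squires: (5-1)! ways for the remaining squires, × 5! ways for the cellists = 24 × 120 = 2880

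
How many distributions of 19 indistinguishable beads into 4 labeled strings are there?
C(19+4-1, 4-1) = C(22, 3) = 1540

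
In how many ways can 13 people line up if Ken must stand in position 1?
Fix one position: (13-1)! = 479001600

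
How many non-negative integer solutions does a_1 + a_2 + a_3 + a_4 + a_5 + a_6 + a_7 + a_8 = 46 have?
C(46+8-1, 8-1) = C(53, 7) = 154143080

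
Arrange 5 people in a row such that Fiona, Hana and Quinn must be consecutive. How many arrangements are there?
Treat the 3 as one block: (5-3+1)! × 3! = 6 × 6 = 36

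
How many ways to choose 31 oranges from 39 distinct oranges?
C(39,31) = 39!/(31!×8!) = 61523748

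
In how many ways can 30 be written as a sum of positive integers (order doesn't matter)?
Pentagonal recurrence p(n) = p(n-1) + p(n-2) - p(n-5) - p(n-7) + p(n-12) + p(n-15) - ... gives p(0..29) = 1, 1, 2, 3, 5, 7, 11, 15, 22, 30, 42, 56, 77, 101, 135, 176, 231, 297, 385, 490, 627, 792, 1002, 1255, 1575, 1958, 2436, 3010, 3718, 4565. p(30) = p(29) + p(28) - p(25) - p(23) + p(18) + p(15) - p(8) - p(4) = 4565 + 3718 - 1958 - 1255 + 385 + 176 - 22 - 5 = 5604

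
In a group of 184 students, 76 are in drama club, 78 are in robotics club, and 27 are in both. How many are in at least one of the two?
|A∪B| = |A| + |B| - |A∩B| = 76 + 78 - 27 = 127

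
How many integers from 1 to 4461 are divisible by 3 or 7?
⌊4461/3⌋ + ⌊4461/7⌋ - ⌊4461/21⌋ = 1487 + 637 - 212 = 1912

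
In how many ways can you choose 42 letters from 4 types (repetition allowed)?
C(42+4-1, 4-1) = C(45, 3) = 14190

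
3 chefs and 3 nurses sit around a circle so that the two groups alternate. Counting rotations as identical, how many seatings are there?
Fix one of the chefs: (3-1)! ways for the remaining chefs, × 3! ways for the nurses = 2 × 6 = 12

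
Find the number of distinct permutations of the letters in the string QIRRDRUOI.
9! / (3! × 1! × 1! × 2! × 1! × 1!) = 30240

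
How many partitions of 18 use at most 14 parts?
By conjugation, equals partitions of 18 into parts ≤ 14. Let r_j(i) = number of partitions of i into parts ≤ j, for i = 0..18. r_1(i) = 1 for all i; r_j(i) = r_{j-1}(i) + r_j(i-j). Rows j = 2..14: ≤2: 1 1 2 2 3 3 4 4 5 5 6 6 7 7 8 8 9 9 10; ≤3: 1 1 2 3 4 5 7 8 10 12 14 16 19 21 24 27 30 33 37; ≤4: 1 1 2 3 5 6 9 11 15 18 23 27 34 39 47 54 64 72 84; ≤5: 1 1 2 3 5 7 10 13 18 23 30 37 47 57 70 84 101 119 141; ≤6: 1 1 2 3 5 7 11 14 20 26 35 44 58 71 90 110 136 163 199; ≤7: 1 1 2 3 5 7 11 15 21 28 38 49 65 82 105 131 164 201 248; ≤8: 1 1 2 3 5 7 11 15 22 29 40 52 70 89 116 146 186 230 288; ≤9: 1 1 2 3 5 7 11 15 22 30 41 54 73 94 123 157 201 252 318; ≤10: 1 1 2 3 5 7 11 15 22 30 42 55 75 97 128 164 212 267 340; ≤11: 1 1 2 3 5 7 11 15 22 30 42 56 76 99 131 169 219 278 355; ≤12: 1 1 2 3 5 7 11 15 22 30 42 56 77 100 133 172 224 285 366; ≤13: 1 1 2 3 5 7 11 15 22 30 42 56 77 101 134 174 227 290 373; ≤14: 1 1 2 3 5 7 11 15 22 30 42 56 77 101 135 175 229 293 378. r_14(18) = 378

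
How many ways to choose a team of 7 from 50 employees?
C(50,7) = 50!/(7!×43!) = 99884400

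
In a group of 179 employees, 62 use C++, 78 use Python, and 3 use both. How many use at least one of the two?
|A∪B| = |A| + |B| - |A∩B| = 62 + 78 - 3 = 137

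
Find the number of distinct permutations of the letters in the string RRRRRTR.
7! / (1! × 6!) = 7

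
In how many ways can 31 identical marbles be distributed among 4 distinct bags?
C(31+4-1, 4-1) = C(34, 3) = 5984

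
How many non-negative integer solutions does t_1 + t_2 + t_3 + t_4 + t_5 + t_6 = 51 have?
C(51+6-1, 6-1) = C(56, 5) = 3819816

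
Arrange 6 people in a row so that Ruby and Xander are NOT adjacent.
Total - adjacent = 6! - (6-1)!×2 = 720 - 240 = 480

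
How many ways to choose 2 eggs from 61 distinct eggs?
C(61,2) = 61!/(2!×59!) = 1830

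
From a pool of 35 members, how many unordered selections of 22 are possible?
C(35,22) = 35!/(22!×13!) = 1476337800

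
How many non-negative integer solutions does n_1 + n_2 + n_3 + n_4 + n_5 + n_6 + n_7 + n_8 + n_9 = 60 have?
C(60+9-1, 9-1) = C(68, 8) = 7392009768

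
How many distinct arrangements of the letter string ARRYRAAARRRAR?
13! / (1! × 7! × 5!) = 10296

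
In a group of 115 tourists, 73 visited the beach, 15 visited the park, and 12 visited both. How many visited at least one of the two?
|A∪B| = |A| + |B| - |A∩B| = 73 + 15 - 12 = 76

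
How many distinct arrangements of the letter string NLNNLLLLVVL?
11! / (3! × 6! × 2!) = 4620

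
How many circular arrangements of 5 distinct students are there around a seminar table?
Circular: fix one position, arrange the rest. (5-1)! = 24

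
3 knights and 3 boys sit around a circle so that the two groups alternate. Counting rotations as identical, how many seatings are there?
Fix one of the knights: (3-1)! ways for the remaining knights, × 3! ways for the boys = 2 × 6 = 12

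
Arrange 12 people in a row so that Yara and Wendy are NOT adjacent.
Total - adjacent = 12! - (12-1)!×2 = 479001600 - 79833600 = 399168000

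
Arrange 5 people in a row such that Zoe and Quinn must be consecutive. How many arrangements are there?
Treat the 2 as one block: (5-2+1)! × 2! = 24 × 2 = 48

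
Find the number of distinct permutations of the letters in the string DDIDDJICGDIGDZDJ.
16! / (7! × 3! × 2! × 1! × 1! × 2!) = 172972800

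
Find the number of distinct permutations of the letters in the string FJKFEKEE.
8! / (2! × 1! × 3! × 2!) = 1680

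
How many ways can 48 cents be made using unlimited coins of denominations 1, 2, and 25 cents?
Coefficient of x^48 in 1/(1-x^1) · 1/(1-x^2) · 1/(1-x^25). Case on j = number of 25-cent coins (j = 0..1); remainder r = 48 - 25j is made from {1,2} in ⌊r/2⌋+1 ways. r = 48, 23 → 25 + 12 = 37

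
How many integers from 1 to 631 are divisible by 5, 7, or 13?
⌊631/5⌋+⌊631/7⌋+⌊631/13⌋ - ⌊631/35⌋-⌊631/65⌋-⌊631/91⌋ + ⌊631/455⌋ = 126+90+48 - 18-9-6 + 1 = 232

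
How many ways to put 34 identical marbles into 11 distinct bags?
C(34+11-1, 11-1) = C(44, 10) = 2481256778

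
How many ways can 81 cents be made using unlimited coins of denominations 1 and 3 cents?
Coefficient of x^81 in 1/(1-x^1) · 1/(1-x^3). Use j coins of 3 for j = 0..⌊81/3⌋ = 27, the rest in 1s: 27 + 1 = 28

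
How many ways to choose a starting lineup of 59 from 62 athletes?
C(62,59) = 62!/(59!×3!) = 37820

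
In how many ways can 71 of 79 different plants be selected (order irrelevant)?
C(79,71) = 79!/(71!×8!) = 26088783435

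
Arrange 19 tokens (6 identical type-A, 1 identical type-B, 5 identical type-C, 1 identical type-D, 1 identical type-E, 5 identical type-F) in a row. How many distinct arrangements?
19! / (6! × 1! × 5! × 1! × 1! × 5!) = 11732745024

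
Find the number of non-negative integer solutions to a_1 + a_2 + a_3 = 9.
C(9+3-1, 3-1) = C(11, 2) = 55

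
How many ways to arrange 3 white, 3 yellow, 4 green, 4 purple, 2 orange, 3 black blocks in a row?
19! / (3! × 3! × 4! × 4! × 2! × 3!) = 488864376000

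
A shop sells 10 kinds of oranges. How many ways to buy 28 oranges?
C(28+10-1, 10-1) = C(37, 9) = 124403620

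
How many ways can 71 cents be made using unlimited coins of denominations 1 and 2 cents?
Coefficient of x^71 in 1/(1-x^1) · 1/(1-x^2). Use j coins of 2 for j = 0..⌊71/2⌋ = 35, the rest in 1s: 35 + 1 = 36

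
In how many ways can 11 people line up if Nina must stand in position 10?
Fix one position: (11-1)! = 3628800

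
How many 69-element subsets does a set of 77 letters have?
C(77,69) = 77!/(69!×8!) = 21042072975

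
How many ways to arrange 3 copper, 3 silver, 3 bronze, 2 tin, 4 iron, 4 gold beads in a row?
19! / (3! × 3! × 3! × 2! × 4! × 4!) = 488864376000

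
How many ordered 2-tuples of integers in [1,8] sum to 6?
Coefficient of x^6 in (x + x² + ... + x^8)^2. By inclusion-exclusion on dice exceeding 8: Σ_j (-1)^j C(2,j)·C(6-1-8j, 1) = C(2,0)·C(5,1) = 1·5 = 5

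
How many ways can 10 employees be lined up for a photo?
10! = 3628800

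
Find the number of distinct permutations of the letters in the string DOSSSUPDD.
9! / (1! × 3! × 1! × 1! × 3!) = 10080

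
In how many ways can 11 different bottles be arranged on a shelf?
11! = 39916800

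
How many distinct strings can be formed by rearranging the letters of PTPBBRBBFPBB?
12! / (1! × 1! × 1! × 3! × 6!) = 110880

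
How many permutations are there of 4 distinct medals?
4! = 24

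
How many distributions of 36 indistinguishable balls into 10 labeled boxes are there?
C(36+10-1, 10-1) = C(45, 9) = 886163135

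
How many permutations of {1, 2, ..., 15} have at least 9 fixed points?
Exactly j fixed points: C(15,j)·!(15-j); sum over j ≥ 9 (derangement numbers via !m = (m-1)·(!(m-1) + !(m-2)): !0..!6 = 1, 0, 1, 2, 9, 44, 265). Σ_{j=9}^{15} C(15,j)·!(15-j) = C(15,9)·!6 + C(15,10)·!5 + C(15,11)·!4 + C(15,12)·!3 + C(15,13)·!2 + C(15,14)·!1 + C(15,15)·!0 = 5005·265 + 3003·44 + 1365·9 + 455·2 + 105·1 + 15·0 + 1·1 = 1471758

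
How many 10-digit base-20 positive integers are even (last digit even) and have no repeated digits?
Last∈{0,2,4,6,8,10,12,14,16,18}. Last=0: 33522128640. Last nonzero: 9×18×P(18,8) = 285820254720. Total = 319342383360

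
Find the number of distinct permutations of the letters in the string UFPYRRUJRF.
10! / (1! × 2! × 1! × 1! × 2! × 3!) = 151200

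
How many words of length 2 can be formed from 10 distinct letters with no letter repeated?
P(10,2) = 10!/(10-2)! = 90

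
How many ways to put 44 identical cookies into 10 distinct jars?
C(44+10-1, 10-1) = C(53, 9) = 4431613550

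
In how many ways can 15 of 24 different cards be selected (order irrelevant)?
C(24,15) = 24!/(15!×9!) = 1307504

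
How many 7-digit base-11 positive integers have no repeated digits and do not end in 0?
Last digit: 10 nonzero choices. First digit: 9 (nonzero, ≠last). Middle 5: P(9,5) = 15120. Total = 1360800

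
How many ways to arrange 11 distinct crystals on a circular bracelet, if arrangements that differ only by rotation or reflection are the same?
(11-1)!/2 = 3628800/2 = 1814400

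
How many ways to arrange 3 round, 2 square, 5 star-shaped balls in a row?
10! / (3! × 2! × 5!) = 2520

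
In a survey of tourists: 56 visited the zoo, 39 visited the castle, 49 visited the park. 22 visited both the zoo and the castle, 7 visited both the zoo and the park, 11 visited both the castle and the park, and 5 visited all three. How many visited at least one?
|A∪B∪C| = 56+39+49-22-7-11+5 = 109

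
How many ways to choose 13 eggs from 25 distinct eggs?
C(25,13) = 25!/(13!×12!) = 5200300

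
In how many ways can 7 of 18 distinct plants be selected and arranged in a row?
P(18,7) = 18!/(18-7)! = 160392960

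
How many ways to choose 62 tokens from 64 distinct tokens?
C(64,62) = 64!/(62!×2!) = 2016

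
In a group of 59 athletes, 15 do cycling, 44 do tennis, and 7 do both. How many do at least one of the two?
|A∪B| = |A| + |B| - |A∩B| = 15 + 44 - 7 = 52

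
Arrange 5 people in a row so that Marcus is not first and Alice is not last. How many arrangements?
By inclusion-exclusion: 5! - 2×(5-1)! + (5-2)! = 120 - 48 + 6 = 78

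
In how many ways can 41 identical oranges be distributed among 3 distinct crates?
C(41+3-1, 3-1) = C(43, 2) = 903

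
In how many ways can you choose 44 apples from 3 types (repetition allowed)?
C(44+3-1, 3-1) = C(46, 2) = 1035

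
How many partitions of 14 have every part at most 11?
Let r_j(i) = number of partitions of i into parts ≤ j, for i = 0..14. r_1(i) = 1 for all i; r_j(i) = r_{j-1}(i) + r_j(i-j). Rows j = 2..11: ≤2: 1 1 2 2 3 3 4 4 5 5 6 6 7 7 8; ≤3: 1 1 2 3 4 5 7 8 10 12 14 16 19 21 24; ≤4: 1 1 2 3 5 6 9 11 15 18 23 27 34 39 47; ≤5: 1 1 2 3 5 7 10 13 18 23 30 37 47 57 70; ≤6: 1 1 2 3 5 7 11 14 20 26 35 44 58 71 90; ≤7: 1 1 2 3 5 7 11 15 21 28 38 49 65 82 105; ≤8: 1 1 2 3 5 7 11 15 22 29 40 52 70 89 116; ≤9: 1 1 2 3 5 7 11 15 22 30 41 54 73 94 123; ≤10: 1 1 2 3 5 7 11 15 22 30 42 55 75 97 128; ≤11: 1 1 2 3 5 7 11 15 22 30 42 56 76 99 131. r_11(14) = 131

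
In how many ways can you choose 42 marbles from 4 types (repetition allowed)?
C(42+4-1, 4-1) = C(45, 3) = 14190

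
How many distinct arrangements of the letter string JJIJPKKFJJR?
11! / (1! × 1! × 2! × 5! × 1! × 1!) = 166320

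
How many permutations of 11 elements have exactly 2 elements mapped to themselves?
Choose the 2 fixed points C(11,2) = 55, derange the rest: !9 = Σ_{j=0}^{9} (-1)^j·9!/j! = 362880 - 362880 + 181440 - 60480 + 15120 - 3024 + 504 - 72 + 9 - 1 = 133496. Product = 55 × 133496 = 7342280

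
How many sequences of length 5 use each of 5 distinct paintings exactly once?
5! = 120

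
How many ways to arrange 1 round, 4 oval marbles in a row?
5! / (1! × 4!) = 5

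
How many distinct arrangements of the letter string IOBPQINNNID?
11! / (3! × 1! × 1! × 3! × 1! × 1! × 1!) = 1108800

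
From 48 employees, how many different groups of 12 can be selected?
C(48,12) = 48!/(12!×36!) = 69668534468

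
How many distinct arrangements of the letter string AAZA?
4! / (1! × 3!) = 4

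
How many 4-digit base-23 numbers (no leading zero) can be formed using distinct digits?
First digit: 22 choices (nonzero). Then descending: 22 × 22 × 21 × 20 = 203280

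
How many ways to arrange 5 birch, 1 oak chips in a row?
6! / (5! × 1!) = 6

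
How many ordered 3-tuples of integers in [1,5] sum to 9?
Coefficient of x^9 in (x + x² + ... + x^5)^3. By inclusion-exclusion on dice exceeding 5: Σ_j (-1)^j C(3,j)·C(9-1-5j, 2) = C(3,0)·C(8,2) - C(3,1)·C(3,2) = 1·28 - 3·3 = 19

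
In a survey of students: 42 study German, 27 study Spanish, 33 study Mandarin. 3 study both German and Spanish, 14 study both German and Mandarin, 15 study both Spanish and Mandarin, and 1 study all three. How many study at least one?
|A∪B∪C| = 42+27+33-3-14-15+1 = 71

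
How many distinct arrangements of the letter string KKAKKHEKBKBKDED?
15! / (1! × 2! × 2! × 7! × 2! × 1!) = 32432400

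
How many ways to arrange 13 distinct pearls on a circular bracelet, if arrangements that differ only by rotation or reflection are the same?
(13-1)!/2 = 479001600/2 = 239500800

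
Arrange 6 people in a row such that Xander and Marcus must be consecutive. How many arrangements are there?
Treat the 2 as one block: (6-2+1)! × 2! = 120 × 2 = 240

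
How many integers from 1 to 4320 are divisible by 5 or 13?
⌊4320/5⌋ + ⌊4320/13⌋ - ⌊4320/65⌋ = 864 + 332 - 66 = 1130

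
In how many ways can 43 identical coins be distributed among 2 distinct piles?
C(43+2-1, 2-1) = C(44, 1) = 44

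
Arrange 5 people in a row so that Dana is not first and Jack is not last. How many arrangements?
By inclusion-exclusion: 5! - 2×(5-1)! + (5-2)! = 120 - 48 + 6 = 78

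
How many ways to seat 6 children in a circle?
Circular: fix one position, arrange the rest. (6-1)! = 120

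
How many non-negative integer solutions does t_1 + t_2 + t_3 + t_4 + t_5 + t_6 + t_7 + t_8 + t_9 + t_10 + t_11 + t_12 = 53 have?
C(53+12-1, 12-1) = C(64, 11) = 743595781824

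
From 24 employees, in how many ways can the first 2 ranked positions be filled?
P(24,2) = 24!/(24-2)! = 552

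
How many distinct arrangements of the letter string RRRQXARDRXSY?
12! / (1! × 5! × 1! × 1! × 1! × 2! × 1!) = 1995840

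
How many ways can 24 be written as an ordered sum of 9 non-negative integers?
C(24+9-1, 9-1) = C(32, 8) = 10518300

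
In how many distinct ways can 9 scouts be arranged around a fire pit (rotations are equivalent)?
Circular: fix one position, arrange the rest. (9-1)! = 40320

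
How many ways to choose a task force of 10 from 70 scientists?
C(70,10) = 70!/(10!×60!) = 396704524216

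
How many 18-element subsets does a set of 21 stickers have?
C(21,18) = 21!/(18!×3!) = 1330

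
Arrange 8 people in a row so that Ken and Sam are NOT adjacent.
Total - adjacent = 8! - (8-1)!×2 = 40320 - 10080 = 30240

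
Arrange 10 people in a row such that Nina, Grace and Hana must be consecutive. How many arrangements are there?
Treat the 3 as one block: (10-3+1)! × 3! = 40320 × 6 = 241920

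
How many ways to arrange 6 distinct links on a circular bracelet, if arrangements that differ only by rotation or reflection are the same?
(6-1)!/2 = 120/2 = 60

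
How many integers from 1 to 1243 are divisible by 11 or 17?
⌊1243/11⌋ + ⌊1243/17⌋ - ⌊1243/187⌋ = 113 + 73 - 6 = 180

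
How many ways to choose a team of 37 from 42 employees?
C(42,37) = 42!/(37!×5!) = 850668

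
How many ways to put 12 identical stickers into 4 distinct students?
C(12+4-1, 4-1) = C(15, 3) = 455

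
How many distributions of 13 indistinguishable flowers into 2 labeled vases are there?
C(13+2-1, 2-1) = C(14, 1) = 14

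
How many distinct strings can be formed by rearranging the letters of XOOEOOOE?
8! / (2! × 1! × 5!) = 168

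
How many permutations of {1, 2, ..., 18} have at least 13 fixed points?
Exactly j fixed points: C(18,j)·!(18-j); sum over j ≥ 13 (derangement numbers via !m = (m-1)·(!(m-1) + !(m-2)): !0..!5 = 1, 0, 1, 2, 9, 44). Σ_{j=13}^{18} C(18,j)·!(18-j) = C(18,13)·!5 + C(18,14)·!4 + C(18,15)·!3 + C(18,16)·!2 + C(18,17)·!1 + C(18,18)·!0 = 8568·44 + 3060·9 + 816·2 + 153·1 + 18·0 + 1·1 = 406318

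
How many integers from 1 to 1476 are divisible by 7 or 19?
⌊1476/7⌋ + ⌊1476/19⌋ - ⌊1476/133⌋ = 210 + 77 - 11 = 276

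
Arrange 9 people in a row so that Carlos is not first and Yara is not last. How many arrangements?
By inclusion-exclusion: 9! - 2×(9-1)! + (9-2)! = 362880 - 80640 + 5040 = 287280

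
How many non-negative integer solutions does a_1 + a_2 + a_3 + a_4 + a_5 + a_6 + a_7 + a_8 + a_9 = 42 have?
C(42+9-1, 9-1) = C(50, 8) = 536878650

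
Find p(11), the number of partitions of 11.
Pentagonal recurrence p(n) = p(n-1) + p(n-2) - p(n-5) - p(n-7) + p(n-12) + p(n-15) - ... gives p(0..10) = 1, 1, 2, 3, 5, 7, 11, 15, 22, 30, 42. p(11) = p(10) + p(9) - p(6) - p(4) = 42 + 30 - 11 - 5 = 56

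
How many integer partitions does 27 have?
Pentagonal recurrence p(n) = p(n-1) + p(n-2) - p(n-5) - p(n-7) + p(n-12) + p(n-15) - ... gives p(0..26) = 1, 1, 2, 3, 5, 7, 11, 15, 22, 30, 42, 56, 77, 101, 135, 176, 231, 297, 385, 490, 627, 792, 1002, 1255, 1575, 1958, 2436. p(27) = p(26) + p(25) - p(22) - p(20) + p(15) + p(12) - p(5) - p(1) = 2436 + 1958 - 1002 - 627 + 176 + 77 - 7 - 1 = 3010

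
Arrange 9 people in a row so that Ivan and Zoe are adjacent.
Treat as block: (9-1)! × 2! = 40320 × 2 = 80640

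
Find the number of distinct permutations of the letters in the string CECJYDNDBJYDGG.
14! / (1! × 2! × 1! × 3! × 2! × 2! × 2! × 1!) = 908107200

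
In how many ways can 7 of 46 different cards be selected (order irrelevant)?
C(46,7) = 46!/(7!×39!) = 53524680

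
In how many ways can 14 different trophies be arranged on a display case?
14! = 87178291200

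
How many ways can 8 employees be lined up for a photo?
8! = 40320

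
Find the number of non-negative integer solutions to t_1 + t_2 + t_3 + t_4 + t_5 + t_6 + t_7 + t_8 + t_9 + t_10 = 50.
C(50+10-1, 10-1) = C(59, 9) = 12565671261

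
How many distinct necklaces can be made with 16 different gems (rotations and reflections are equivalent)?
(16-1)!/2 = 1307674368000/2 = 653837184000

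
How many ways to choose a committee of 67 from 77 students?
C(77,67) = 77!/(67!×10!) = 1096993404430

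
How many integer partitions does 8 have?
Pentagonal recurrence p(n) = p(n-1) + p(n-2) - p(n-5) - p(n-7) + p(n-12) + p(n-15) - ... gives p(0..7) = 1, 1, 2, 3, 5, 7, 11, 15. p(8) = p(7) + p(6) - p(3) - p(1) = 15 + 11 - 3 - 1 = 22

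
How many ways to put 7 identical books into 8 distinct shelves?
C(7+8-1, 8-1) = C(14, 7) = 3432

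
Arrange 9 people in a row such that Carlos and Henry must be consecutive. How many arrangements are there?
Treat the 2 as one block: (9-2+1)! × 2! = 40320 × 2 = 80640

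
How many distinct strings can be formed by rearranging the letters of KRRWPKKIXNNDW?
13! / (1! × 2! × 1! × 3! × 1! × 2! × 2! × 1!) = 129729600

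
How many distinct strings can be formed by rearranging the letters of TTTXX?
5! / (3! × 2!) = 10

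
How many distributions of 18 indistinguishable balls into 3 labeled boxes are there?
C(18+3-1, 3-1) = C(20, 2) = 190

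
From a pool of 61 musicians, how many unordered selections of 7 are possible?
C(61,7) = 61!/(7!×54!) = 436270780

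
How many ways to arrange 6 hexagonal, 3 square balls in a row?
9! / (6! × 3!) = 84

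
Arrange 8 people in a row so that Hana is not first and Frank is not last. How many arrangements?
By inclusion-exclusion: 8! - 2×(8-1)! + (8-2)! = 40320 - 10080 + 720 = 30960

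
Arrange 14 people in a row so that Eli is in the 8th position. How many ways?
Fix one position: (14-1)! = 6227020800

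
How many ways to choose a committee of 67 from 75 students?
C(75,67) = 75!/(67!×8!) = 16871053725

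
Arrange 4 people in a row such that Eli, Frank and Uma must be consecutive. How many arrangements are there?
Treat the 3 as one block: (4-3+1)! × 3! = 2 × 6 = 12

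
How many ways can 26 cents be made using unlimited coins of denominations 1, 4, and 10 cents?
Coefficient of x^26 in 1/(1-x^1) · 1/(1-x^4) · 1/(1-x^10). Case on j = number of 10-cent coins (j = 0..2); remainder r = 26 - 10j is made from {1,4} in ⌊r/4⌋+1 ways. r = 26, 16, 6 → 7 + 5 + 2 = 14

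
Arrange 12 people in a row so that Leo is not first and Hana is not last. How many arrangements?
By inclusion-exclusion: 12! - 2×(12-1)! + (12-2)! = 479001600 - 79833600 + 3628800 = 402796800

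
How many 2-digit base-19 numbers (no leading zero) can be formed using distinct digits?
First digit: 18 choices (nonzero). Then descending: 18 × 18 = 324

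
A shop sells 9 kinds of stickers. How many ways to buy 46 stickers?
C(46+9-1, 9-1) = C(54, 8) = 1040465790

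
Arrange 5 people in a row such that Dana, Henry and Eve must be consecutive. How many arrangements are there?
Treat the 3 as one block: (5-3+1)! × 3! = 6 × 6 = 36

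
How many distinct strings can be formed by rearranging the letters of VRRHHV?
6! / (2! × 2! × 2!) = 90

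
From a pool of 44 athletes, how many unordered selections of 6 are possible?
C(44,6) = 44!/(6!×38!) = 7059052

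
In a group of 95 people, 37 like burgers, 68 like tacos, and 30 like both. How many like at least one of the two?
|A∪B| = |A| + |B| - |A∩B| = 37 + 68 - 30 = 75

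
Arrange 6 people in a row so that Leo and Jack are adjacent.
Treat as block: (6-1)! × 2! = 120 × 2 = 240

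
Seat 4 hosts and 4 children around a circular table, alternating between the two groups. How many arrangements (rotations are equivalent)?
Fix one of the hosts: (4-1)! ways for the remaining hosts, × 4! ways for the children = 6 × 24 = 144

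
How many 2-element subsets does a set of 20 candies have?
C(20,2) = 20!/(2!×18!) = 190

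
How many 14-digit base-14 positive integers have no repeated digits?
First digit: 13 choices (nonzero). Then descending: 13 × 13 × 12 × 11 × 10 × 9 × 8 × 7 × 6 × 5 × 4 × 3 × 2 × 1 = 80951270400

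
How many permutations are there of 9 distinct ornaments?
9! = 362880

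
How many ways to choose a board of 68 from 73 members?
C(73,68) = 73!/(68!×5!) = 15020334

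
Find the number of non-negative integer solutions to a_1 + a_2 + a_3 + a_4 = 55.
C(55+4-1, 4-1) = C(58, 3) = 30856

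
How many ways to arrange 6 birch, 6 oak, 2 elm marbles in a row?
14! / (6! × 6! × 2!) = 84084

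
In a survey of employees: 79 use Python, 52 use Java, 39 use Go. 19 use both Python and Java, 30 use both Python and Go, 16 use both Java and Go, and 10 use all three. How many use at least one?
|A∪B∪C| = 79+52+39-19-30-16+10 = 115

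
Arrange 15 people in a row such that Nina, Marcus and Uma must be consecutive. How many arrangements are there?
Treat the 3 as one block: (15-3+1)! × 3! = 6227020800 × 6 = 37362124800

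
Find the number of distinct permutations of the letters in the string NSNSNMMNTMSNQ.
13! / (5! × 3! × 1! × 3! × 1!) = 1441440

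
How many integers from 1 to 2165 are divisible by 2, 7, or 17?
⌊2165/2⌋+⌊2165/7⌋+⌊2165/17⌋ - ⌊2165/14⌋-⌊2165/34⌋-⌊2165/119⌋ + ⌊2165/238⌋ = 1082+309+127 - 154-63-18 + 9 = 1292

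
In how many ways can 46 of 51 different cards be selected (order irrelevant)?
C(51,46) = 51!/(46!×5!) = 2349060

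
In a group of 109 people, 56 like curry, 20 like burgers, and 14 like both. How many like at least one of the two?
|A∪B| = |A| + |B| - |A∩B| = 56 + 20 - 14 = 62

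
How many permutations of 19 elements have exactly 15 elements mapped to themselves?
Choose the 15 fixed points C(19,15) = 3876, derange the rest: !4 = Σ_{j=0}^{4} (-1)^j·4!/j! = 24 - 24 + 12 - 4 + 1 = 9. Product = 3876 × 9 = 34884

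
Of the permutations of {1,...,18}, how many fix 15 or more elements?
Exactly j fixed points: C(18,j)·!(18-j); sum over j ≥ 15 (derangement numbers via !m = (m-1)·(!(m-1) + !(m-2)): !0..!3 = 1, 0, 1, 2). Σ_{j=15}^{18} C(18,j)·!(18-j) = C(18,15)·!3 + C(18,16)·!2 + C(18,17)·!1 + C(18,18)·!0 = 816·2 + 153·1 + 18·0 + 1·1 = 1786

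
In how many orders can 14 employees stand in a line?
14! = 87178291200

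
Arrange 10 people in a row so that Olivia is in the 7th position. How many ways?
Fix one position: (10-1)! = 362880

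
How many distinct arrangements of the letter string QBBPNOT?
7! / (1! × 1! × 1! × 1! × 2! × 1!) = 2520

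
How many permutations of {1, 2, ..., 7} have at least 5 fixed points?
Exactly j fixed points: C(7,j)·!(7-j); sum over j ≥ 5 (derangement numbers via !m = (m-1)·(!(m-1) + !(m-2)): !0..!2 = 1, 0, 1). Σ_{j=5}^{7} C(7,j)·!(7-j) = C(7,5)·!2 + C(7,6)·!1 + C(7,7)·!0 = 21·1 + 7·0 + 1·1 = 22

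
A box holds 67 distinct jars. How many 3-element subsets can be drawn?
C(67,3) = 67!/(3!×64!) = 47905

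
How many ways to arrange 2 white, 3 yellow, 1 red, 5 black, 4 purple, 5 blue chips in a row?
20! / (2! × 3! × 1! × 5! × 4! × 5!) = 586637251200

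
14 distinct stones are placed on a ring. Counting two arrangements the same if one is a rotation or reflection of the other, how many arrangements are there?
(14-1)!/2 = 6227020800/2 = 3113510400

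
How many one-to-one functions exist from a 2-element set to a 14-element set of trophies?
P(14,2) = 14!/(14-2)! = 182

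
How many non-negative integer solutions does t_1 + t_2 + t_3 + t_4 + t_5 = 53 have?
C(53+5-1, 5-1) = C(57, 4) = 395010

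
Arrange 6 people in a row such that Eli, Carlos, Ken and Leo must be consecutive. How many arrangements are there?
Treat the 4 as one block: (6-4+1)! × 4! = 6 × 24 = 144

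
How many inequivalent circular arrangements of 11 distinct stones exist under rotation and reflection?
(11-1)!/2 = 3628800/2 = 1814400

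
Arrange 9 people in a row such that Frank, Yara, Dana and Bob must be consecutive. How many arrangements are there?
Treat the 4 as one block: (9-4+1)! × 4! = 720 × 24 = 17280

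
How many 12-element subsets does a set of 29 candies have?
C(29,12) = 29!/(12!×17!) = 51895935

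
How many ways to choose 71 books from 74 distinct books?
C(74,71) = 74!/(71!×3!) = 64824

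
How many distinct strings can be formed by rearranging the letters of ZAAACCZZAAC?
11! / (3! × 3! × 5!) = 9240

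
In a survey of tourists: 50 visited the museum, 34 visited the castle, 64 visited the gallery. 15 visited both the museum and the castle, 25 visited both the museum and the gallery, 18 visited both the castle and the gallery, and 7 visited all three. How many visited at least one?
|A∪B∪C| = 50+34+64-15-25-18+7 = 97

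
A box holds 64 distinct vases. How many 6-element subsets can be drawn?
C(64,6) = 64!/(6!×58!) = 74974368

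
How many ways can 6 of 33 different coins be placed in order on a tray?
P(33,6) = 33!/(33-6)! = 797448960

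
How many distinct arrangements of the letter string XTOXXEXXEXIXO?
13! / (1! × 2! × 2! × 1! × 7!) = 308880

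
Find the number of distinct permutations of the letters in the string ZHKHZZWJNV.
10! / (1! × 1! × 3! × 1! × 1! × 1! × 2!) = 302400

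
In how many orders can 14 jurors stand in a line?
14! = 87178291200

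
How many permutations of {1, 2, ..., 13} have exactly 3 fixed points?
Choose the 3 fixed points C(13,3) = 286, derange the rest: !10 = Σ_{j=0}^{10} (-1)^j·10!/j! = 3628800 - 3628800 + 1814400 - 604800 + 151200 - 30240 + 5040 - 720 + 90 - 10 + 1 = 1334961. Product = 286 × 1334961 = 381798846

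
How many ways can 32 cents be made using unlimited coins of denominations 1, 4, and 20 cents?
Coefficient of x^32 in 1/(1-x^1) · 1/(1-x^4) · 1/(1-x^20). Case on j = number of 20-cent coins (j = 0..1); remainder r = 32 - 20j is made from {1,4} in ⌊r/4⌋+1 ways. r = 32, 12 → 9 + 4 = 13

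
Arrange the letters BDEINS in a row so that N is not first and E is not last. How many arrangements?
By inclusion-exclusion: 6! - 2×(6-1)! + (6-2)! = 720 - 240 + 24 = 504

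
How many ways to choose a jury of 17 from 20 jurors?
C(20,17) = 20!/(17!×3!) = 1140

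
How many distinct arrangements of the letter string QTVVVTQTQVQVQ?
13! / (3! × 5! × 5!) = 72072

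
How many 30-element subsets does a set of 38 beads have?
C(38,30) = 38!/(30!×8!) = 48903492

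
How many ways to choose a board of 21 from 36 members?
C(36,21) = 36!/(21!×15!) = 5567902560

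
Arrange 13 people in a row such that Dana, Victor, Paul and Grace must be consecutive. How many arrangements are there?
Treat the 4 as one block: (13-4+1)! × 4! = 3628800 × 24 = 87091200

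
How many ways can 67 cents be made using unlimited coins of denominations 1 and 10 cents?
Coefficient of x^67 in 1/(1-x^1) · 1/(1-x^10). Use j coins of 10 for j = 0..⌊67/10⌋ = 6, the rest in 1s: 6 + 1 = 7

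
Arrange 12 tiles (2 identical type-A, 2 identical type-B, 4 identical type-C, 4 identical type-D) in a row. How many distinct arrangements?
12! / (2! × 2! × 4! × 4!) = 207900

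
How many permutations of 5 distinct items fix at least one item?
Complement of the derangements. !5 = Σ_{j=0}^{5} (-1)^j·5!/j! = 120 - 120 + 60 - 20 + 5 - 1 = 44. 5! - !5 = 120 - 44 = 76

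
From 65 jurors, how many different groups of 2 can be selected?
C(65,2) = 65!/(2!×63!) = 2080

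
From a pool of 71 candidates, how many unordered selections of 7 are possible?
C(71,7) = 71!/(7!×64!) = 1329890705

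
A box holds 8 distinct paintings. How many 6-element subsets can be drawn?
C(8,6) = 8!/(6!×2!) = 28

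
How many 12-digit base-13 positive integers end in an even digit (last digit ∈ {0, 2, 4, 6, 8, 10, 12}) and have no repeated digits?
Last∈{0,2,4,6,8,10,12}. Last=0: 479001600. Last nonzero: 6×11×P(11,10) = 2634508800. Total = 3113510400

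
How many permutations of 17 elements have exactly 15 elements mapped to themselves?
Choose the 15 fixed points C(17,15) = 136, derange the rest: !2 = Σ_{j=0}^{2} (-1)^j·2!/j! = 2 - 2 + 1 = 1. Product = 136 × 1 = 136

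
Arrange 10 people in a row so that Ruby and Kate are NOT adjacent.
Total - adjacent = 10! - (10-1)!×2 = 3628800 - 725760 = 2903040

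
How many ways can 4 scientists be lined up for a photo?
4! = 24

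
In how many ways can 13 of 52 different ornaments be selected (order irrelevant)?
C(52,13) = 52!/(13!×39!) = 635013559600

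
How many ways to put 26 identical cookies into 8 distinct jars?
C(26+8-1, 8-1) = C(33, 7) = 4272048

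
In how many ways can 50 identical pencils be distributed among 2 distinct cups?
C(50+2-1, 2-1) = C(51, 1) = 51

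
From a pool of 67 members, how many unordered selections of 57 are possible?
C(67,57) = 67!/(57!×10!) = 247994680648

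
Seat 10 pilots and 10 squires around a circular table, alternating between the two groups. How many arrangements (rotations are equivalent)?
Fix one of the pilots: (10-1)! ways for the remaining pilots, × 10! ways for the squires = 362880 × 3628800 = 1316818944000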